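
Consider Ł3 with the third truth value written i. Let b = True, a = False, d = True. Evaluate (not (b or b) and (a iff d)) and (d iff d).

b or b = True or True = True
not (b or b) = not True = False
a iff d = False iff True = False
not (b or b) and (a iff d) = False and False = False
d iff d = True iff True = True
(not (b or b) and (a iff d)) and (d iff d) = False and True = False

False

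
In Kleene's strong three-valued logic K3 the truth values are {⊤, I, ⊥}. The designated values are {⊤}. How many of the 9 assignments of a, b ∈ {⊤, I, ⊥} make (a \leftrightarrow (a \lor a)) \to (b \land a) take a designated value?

1

Designated under: (a=⊤, b=⊤).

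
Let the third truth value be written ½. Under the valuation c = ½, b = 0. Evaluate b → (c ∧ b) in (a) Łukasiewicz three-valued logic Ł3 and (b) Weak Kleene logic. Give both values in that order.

1; ½

In Łukasiewicz three-valued logic Ł3: c ∧ b = ½ ∧ 0 = 0
b → (c ∧ b) = 0 → 0 = 1
In Weak Kleene logic: c ∧ b = ½ ∧ 0 = ½
b → (c ∧ b) = 0 → ½ = ½
They differ because Łukasiewicz three-valued logic Ł3 and Weak Kleene logic treat ½ differently under the binary connectives.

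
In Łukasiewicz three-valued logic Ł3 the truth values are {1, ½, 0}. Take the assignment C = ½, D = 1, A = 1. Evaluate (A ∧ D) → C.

A ∧ D = 1 ∧ 1 = 1
(A ∧ D) → C = 1 → ½ = ½  [min(1, 1−1+½)]

½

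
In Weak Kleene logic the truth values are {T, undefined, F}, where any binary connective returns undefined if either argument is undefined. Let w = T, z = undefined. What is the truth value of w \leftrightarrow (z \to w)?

undefined

z \to w = undefined \to T = undefined
w \leftrightarrow (z \to w) = T \leftrightarrow undefined = undefined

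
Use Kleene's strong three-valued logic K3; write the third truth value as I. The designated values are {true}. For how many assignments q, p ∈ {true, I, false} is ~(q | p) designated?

Designated under: (q=false, p=false).

1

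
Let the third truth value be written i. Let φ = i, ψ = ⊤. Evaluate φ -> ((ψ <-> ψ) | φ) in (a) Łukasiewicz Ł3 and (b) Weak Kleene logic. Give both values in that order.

⊤; i

In Łukasiewicz Ł3: ψ <-> ψ = ⊤ <-> ⊤ = ⊤
(ψ <-> ψ) | φ = ⊤ | i = ⊤
φ -> ((ψ <-> ψ) | φ) = i -> ⊤ = ⊤  [min(1, 1−½+1)]
In Weak Kleene logic: ψ <-> ψ = ⊤ <-> ⊤ = ⊤
(ψ <-> ψ) | φ = ⊤ | i = i
φ -> ((ψ <-> ψ) | φ) = i -> i = i  [any arg is the third value ⇒ result is the third value]
They differ because Łukasiewicz Ł3 and Weak Kleene logic treat i differently under the binary connectives.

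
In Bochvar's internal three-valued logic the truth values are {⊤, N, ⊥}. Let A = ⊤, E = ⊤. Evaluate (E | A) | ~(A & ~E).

E | A = ⊤ | ⊤ = ⊤
~E = ~⊤ = ⊥
A & ~E = ⊤ & ⊥ = ⊥
~(A & ~E) = ~⊥ = ⊤
(E | A) | ~(A & ~E) = ⊤ | ⊤ = ⊤

⊤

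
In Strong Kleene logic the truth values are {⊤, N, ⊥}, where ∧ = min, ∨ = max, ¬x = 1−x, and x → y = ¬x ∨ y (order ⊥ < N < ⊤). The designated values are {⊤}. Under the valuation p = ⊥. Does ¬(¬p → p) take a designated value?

Yes

¬p = ¬⊥ = ⊤
¬p → p = ⊤ → ⊥ = ⊥
¬(¬p → p) = ¬⊥ = ⊤
⊤ ∈ {⊤}.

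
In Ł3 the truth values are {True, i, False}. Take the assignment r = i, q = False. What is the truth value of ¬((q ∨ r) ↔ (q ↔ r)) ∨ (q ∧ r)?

False

q ∨ r = False ∨ i = i
q ↔ r = False ↔ i = i  [1 − |0−½|]
(q ∨ r) ↔ (q ↔ r) = i ↔ i = True
¬((q ∨ r) ↔ (q ↔ r)) = ¬True = False
q ∧ r = False ∧ i = False
¬((q ∨ r) ↔ (q ↔ r)) ∨ (q ∧ r) = False ∨ False = False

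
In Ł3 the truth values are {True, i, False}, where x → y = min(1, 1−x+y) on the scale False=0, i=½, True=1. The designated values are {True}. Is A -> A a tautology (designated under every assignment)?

Every assignment of A over {True, i, False} gives a value in {True}.
In particular, with A=i: A -> A = True.

Yes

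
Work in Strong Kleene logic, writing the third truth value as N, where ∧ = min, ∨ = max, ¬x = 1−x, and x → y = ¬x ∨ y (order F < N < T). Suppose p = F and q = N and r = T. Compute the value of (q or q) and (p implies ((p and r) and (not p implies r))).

q or q = N or N = N
p and r = F and T = F
not p = not F = T
not p implies r = T implies T = T
(p and r) and (not p implies r) = F and T = F
p implies ((p and r) and (not p implies r)) = F implies F = T
(q or q) and (p implies ((p and r) and (not p implies r))) = N and T = N

N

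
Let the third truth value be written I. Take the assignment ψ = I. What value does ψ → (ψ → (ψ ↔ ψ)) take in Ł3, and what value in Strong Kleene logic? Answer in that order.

In Ł3: ψ ↔ ψ = I ↔ I = 1  [1 − |½−½|]
ψ → (ψ ↔ ψ) = I → 1 = 1
ψ → (ψ → (ψ ↔ ψ)) = I → 1 = 1
In Strong Kleene logic: ψ ↔ ψ = I ↔ I = I
ψ → (ψ ↔ ψ) = I → I = I
ψ → (ψ → (ψ ↔ ψ)) = I → I = I
They differ because Ł3 and Strong Kleene logic treat I differently under implication.

1; I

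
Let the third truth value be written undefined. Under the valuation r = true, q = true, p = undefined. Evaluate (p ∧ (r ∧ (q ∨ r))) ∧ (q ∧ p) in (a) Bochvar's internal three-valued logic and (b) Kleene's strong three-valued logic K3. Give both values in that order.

In Bochvar's internal three-valued logic: q ∨ r = true ∨ true = true
r ∧ (q ∨ r) = true ∧ true = true
p ∧ (r ∧ (q ∨ r)) = undefined ∧ true = undefined
q ∧ p = true ∧ undefined = undefined
(p ∧ (r ∧ (q ∨ r))) ∧ (q ∧ p) = undefined ∧ undefined = undefined
In Kleene's strong three-valued logic K3: q ∨ r = true ∨ true = true
r ∧ (q ∨ r) = true ∧ true = true
p ∧ (r ∧ (q ∨ r)) = undefined ∧ true = undefined
q ∧ p = true ∧ undefined = undefined
(p ∧ (r ∧ (q ∨ r))) ∧ (q ∧ p) = undefined ∧ undefined = undefined

undefined; undefined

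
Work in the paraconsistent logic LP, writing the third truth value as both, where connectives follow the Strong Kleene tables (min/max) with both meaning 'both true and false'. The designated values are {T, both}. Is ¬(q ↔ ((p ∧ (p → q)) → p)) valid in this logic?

Countermodel: q=T, p=T gives F, which is not designated.

No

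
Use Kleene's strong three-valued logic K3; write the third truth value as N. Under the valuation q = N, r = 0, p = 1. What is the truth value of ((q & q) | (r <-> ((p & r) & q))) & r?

q & q = N & N = N
p & r = 1 & 0 = 0
(p & r) & q = 0 & N = 0
r <-> ((p & r) & q) = 0 <-> 0 = 1
(q & q) | (r <-> ((p & r) & q)) = N | 1 = 1
((q & q) | (r <-> ((p & r) & q))) & r = 1 & 0 = 0

0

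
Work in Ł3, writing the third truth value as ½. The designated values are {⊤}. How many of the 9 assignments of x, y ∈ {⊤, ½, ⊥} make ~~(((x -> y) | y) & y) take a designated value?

Designated under: (x=⊤, y=⊤); (x=½, y=⊤); (x=⊥, y=⊤).

3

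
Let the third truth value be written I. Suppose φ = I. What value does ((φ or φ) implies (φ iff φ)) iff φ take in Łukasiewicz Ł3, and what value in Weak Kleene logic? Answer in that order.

In Łukasiewicz Ł3: φ or φ = I or I = I
φ iff φ = I iff I = 1
(φ or φ) implies (φ iff φ) = I implies 1 = 1
((φ or φ) implies (φ iff φ)) iff φ = 1 iff I = I
In Weak Kleene logic: φ or φ = I or I = I
φ iff φ = I iff I = I
(φ or φ) implies (φ iff φ) = I implies I = I  [any arg is the third value ⇒ result is the third value]
((φ or φ) implies (φ iff φ)) iff φ = I iff I = I

I; I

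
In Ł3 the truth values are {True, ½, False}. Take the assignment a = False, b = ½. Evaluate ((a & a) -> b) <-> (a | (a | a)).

False

a & a = False & False = False
(a & a) -> b = False -> ½ = True  [min(1, 1−0+½)]
a | a = False | False = False
a | (a | a) = False | False = False
((a & a) -> b) <-> (a | (a | a)) = True <-> False = False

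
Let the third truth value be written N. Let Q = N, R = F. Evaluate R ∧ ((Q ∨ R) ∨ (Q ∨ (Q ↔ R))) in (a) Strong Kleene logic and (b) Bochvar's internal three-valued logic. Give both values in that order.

In Strong Kleene logic: Q ∨ R = N ∨ F = N
Q ↔ R = N ↔ F = N
Q ∨ (Q ↔ R) = N ∨ N = N
(Q ∨ R) ∨ (Q ∨ (Q ↔ R)) = N ∨ N = N
R ∧ ((Q ∨ R) ∨ (Q ∨ (Q ↔ R))) = F ∧ N = F
In Bochvar's internal three-valued logic: Q ∨ R = N ∨ F = N
Q ↔ R = N ↔ F = N
Q ∨ (Q ↔ R) = N ∨ N = N
(Q ∨ R) ∨ (Q ∨ (Q ↔ R)) = N ∨ N = N
R ∧ ((Q ∨ R) ∨ (Q ∨ (Q ↔ R))) = F ∧ N = N
They differ because Strong Kleene logic and Bochvar's internal three-valued logic treat N differently under the binary connectives.

F; N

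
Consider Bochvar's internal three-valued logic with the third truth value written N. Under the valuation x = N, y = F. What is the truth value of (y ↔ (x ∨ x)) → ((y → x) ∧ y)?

N

x ∨ x = N ∨ N = N
y ↔ (x ∨ x) = F ↔ N = N
y → x = F → N = N  [any arg is the third value ⇒ result is the third value]
(y → x) ∧ y = N ∧ F = N
(y ↔ (x ∨ x)) → ((y → x) ∧ y) = N → N = N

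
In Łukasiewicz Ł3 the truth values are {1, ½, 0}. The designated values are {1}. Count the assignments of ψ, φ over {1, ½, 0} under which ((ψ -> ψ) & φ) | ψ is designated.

5

Of the 9 assignments, 5 give a value in {1}.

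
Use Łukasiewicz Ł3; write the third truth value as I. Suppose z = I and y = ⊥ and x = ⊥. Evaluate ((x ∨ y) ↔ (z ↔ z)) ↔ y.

x ∨ y = ⊥ ∨ ⊥ = ⊥
z ↔ z = I ↔ I = ⊤
(x ∨ y) ↔ (z ↔ z) = ⊥ ↔ ⊤ = ⊥
((x ∨ y) ↔ (z ↔ z)) ↔ y = ⊥ ↔ ⊥ = ⊤

⊤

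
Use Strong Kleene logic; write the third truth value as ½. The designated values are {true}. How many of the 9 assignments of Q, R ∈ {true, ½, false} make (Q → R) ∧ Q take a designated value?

Designated under: (Q=true, R=true).

1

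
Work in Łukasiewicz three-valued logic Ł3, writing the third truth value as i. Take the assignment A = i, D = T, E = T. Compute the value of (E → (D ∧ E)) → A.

D ∧ E = T ∧ T = T
E → (D ∧ E) = T → T = T
(E → (D ∧ E)) → A = T → i = i

i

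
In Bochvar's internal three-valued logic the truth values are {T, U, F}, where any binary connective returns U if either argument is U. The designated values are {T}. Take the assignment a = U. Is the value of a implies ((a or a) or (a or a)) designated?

a or a = U or U = U
a or a = U or U = U
(a or a) or (a or a) = U or U = U
a implies ((a or a) or (a or a)) = U implies U = U  [any arg is the third value ⇒ result is the third value]
U ∉ {T}.

No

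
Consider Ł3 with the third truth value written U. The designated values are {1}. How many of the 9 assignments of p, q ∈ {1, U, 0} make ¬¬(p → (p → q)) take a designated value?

7

Of the 9 assignments, 7 give a value in {1}.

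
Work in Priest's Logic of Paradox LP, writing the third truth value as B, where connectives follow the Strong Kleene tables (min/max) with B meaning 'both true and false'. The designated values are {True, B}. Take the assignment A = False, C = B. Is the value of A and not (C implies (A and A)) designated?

No

A and A = False and False = False
C implies (A and A) = B implies False = B  [not B or False]
not (C implies (A and A)) = not B = B
A and not (C implies (A and A)) = False and B = False
False ∉ {True, B}.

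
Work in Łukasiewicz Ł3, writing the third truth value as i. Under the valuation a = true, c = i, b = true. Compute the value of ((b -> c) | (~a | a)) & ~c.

b -> c = true -> i = i  [min(1, 1−1+½)]
~a = ~true = false
~a | a = false | true = true
(b -> c) | (~a | a) = i | true = true
~c = ~i = i
((b -> c) | (~a | a)) & ~c = true & i = i

i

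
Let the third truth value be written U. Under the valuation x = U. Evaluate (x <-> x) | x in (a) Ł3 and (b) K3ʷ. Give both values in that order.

T; U

In Ł3: x <-> x = U <-> U = T  [1 − |½−½|]
(x <-> x) | x = T | U = T
In K3ʷ: x <-> x = U <-> U = U
(x <-> x) | x = U | U = U
They differ because Ł3 and K3ʷ treat U differently under the binary connectives.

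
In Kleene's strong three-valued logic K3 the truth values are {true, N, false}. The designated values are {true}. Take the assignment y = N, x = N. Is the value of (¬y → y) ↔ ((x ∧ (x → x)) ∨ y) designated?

No

¬y = ¬N = N
¬y → y = N → N = N  [¬N ∨ N]
x → x = N → N = N
x ∧ (x → x) = N ∧ N = N
(x ∧ (x → x)) ∨ y = N ∨ N = N
(¬y → y) ↔ ((x ∧ (x → x)) ∨ y) = N ↔ N = N
N ∉ {true}.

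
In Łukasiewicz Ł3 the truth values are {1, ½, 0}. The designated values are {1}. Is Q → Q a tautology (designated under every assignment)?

Yes

Every assignment of Q over {1, ½, 0} gives a value in {1}.
In particular, with Q=½: Q → Q = 1.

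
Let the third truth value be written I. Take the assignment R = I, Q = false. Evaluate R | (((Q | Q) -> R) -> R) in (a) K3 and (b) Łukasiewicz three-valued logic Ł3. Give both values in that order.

In K3: Q | Q = false | false = false
(Q | Q) -> R = false -> I = true  [~false | I]
((Q | Q) -> R) -> R = true -> I = I
R | (((Q | Q) -> R) -> R) = I | I = I
In Łukasiewicz three-valued logic Ł3: Q | Q = false | false = false
(Q | Q) -> R = false -> I = true  [min(1, 1−0+½)]
((Q | Q) -> R) -> R = true -> I = I
R | (((Q | Q) -> R) -> R) = I | I = I

I; I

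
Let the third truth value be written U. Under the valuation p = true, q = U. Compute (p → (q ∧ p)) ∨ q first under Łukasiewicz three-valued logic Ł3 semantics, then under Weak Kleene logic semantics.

In Łukasiewicz three-valued logic Ł3: q ∧ p = U ∧ true = U
p → (q ∧ p) = true → U = U  [min(1, 1−1+½)]
(p → (q ∧ p)) ∨ q = U ∨ U = U
In Weak Kleene logic: q ∧ p = U ∧ true = U
p → (q ∧ p) = true → U = U
(p → (q ∧ p)) ∨ q = U ∨ U = U

U; U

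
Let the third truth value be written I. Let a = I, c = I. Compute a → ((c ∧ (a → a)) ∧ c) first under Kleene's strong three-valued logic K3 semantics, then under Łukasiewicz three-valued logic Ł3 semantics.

In Kleene's strong three-valued logic K3: a → a = I → I = I  [¬I ∨ I]
c ∧ (a → a) = I ∧ I = I
(c ∧ (a → a)) ∧ c = I ∧ I = I
a → ((c ∧ (a → a)) ∧ c) = I → I = I
In Łukasiewicz three-valued logic Ł3: a → a = I → I = true
c ∧ (a → a) = I ∧ true = I
(c ∧ (a → a)) ∧ c = I ∧ I = I
a → ((c ∧ (a → a)) ∧ c) = I → I = true
They differ because Kleene's strong three-valued logic K3 and Łukasiewicz three-valued logic Ł3 treat I differently under implication.

I; true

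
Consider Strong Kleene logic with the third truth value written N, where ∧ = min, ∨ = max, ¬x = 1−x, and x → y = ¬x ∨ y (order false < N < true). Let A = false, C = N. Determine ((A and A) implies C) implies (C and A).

false

A and A = false and false = false
(A and A) implies C = false implies N = true  [not false or N]
C and A = N and false = false
((A and A) implies C) implies (C and A) = true implies false = false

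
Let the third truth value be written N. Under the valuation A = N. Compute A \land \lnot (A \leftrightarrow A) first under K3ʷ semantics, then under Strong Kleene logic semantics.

N; N

In K3ʷ: A \leftrightarrow A = N \leftrightarrow N = N
\lnot (A \leftrightarrow A) = \lnot N = N
A \land \lnot (A \leftrightarrow A) = N \land N = N
In Strong Kleene logic: A \leftrightarrow A = N \leftrightarrow N = N
\lnot (A \leftrightarrow A) = \lnot N = N
A \land \lnot (A \leftrightarrow A) = N \land N = N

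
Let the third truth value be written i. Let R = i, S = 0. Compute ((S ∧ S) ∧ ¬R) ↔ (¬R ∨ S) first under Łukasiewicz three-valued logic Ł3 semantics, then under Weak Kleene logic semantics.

i; i

In Łukasiewicz three-valued logic Ł3: S ∧ S = 0 ∧ 0 = 0
¬R = ¬i = i
(S ∧ S) ∧ ¬R = 0 ∧ i = 0
¬R = ¬i = i
¬R ∨ S = i ∨ 0 = i
((S ∧ S) ∧ ¬R) ↔ (¬R ∨ S) = 0 ↔ i = i  [1 − |0−½|]
In Weak Kleene logic: S ∧ S = 0 ∧ 0 = 0
¬R = ¬i = i
(S ∧ S) ∧ ¬R = 0 ∧ i = i
¬R = ¬i = i
¬R ∨ S = i ∨ 0 = i
((S ∧ S) ∧ ¬R) ↔ (¬R ∨ S) = i ↔ i = i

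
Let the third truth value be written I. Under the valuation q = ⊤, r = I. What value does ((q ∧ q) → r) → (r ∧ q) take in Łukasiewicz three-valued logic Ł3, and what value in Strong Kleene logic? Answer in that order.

In Łukasiewicz three-valued logic Ł3: q ∧ q = ⊤ ∧ ⊤ = ⊤
(q ∧ q) → r = ⊤ → I = I
r ∧ q = I ∧ ⊤ = I
((q ∧ q) → r) → (r ∧ q) = I → I = ⊤
In Strong Kleene logic: q ∧ q = ⊤ ∧ ⊤ = ⊤
(q ∧ q) → r = ⊤ → I = I  [¬⊤ ∨ I]
r ∧ q = I ∧ ⊤ = I
((q ∧ q) → r) → (r ∧ q) = I → I = I
They differ because Łukasiewicz three-valued logic Ł3 and Strong Kleene logic treat I differently under implication.

⊤; I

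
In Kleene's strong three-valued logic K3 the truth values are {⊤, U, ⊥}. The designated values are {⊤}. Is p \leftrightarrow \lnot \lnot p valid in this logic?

No

Countermodel: p=U gives U, which is not designated.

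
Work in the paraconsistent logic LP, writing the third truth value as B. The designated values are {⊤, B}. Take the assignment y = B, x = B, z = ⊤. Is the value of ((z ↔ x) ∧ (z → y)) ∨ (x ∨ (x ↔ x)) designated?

z ↔ x = ⊤ ↔ B = B
z → y = ⊤ → B = B  [¬⊤ ∨ B]
(z ↔ x) ∧ (z → y) = B ∧ B = B
x ↔ x = B ↔ B = B
x ∨ (x ↔ x) = B ∨ B = B
((z ↔ x) ∧ (z → y)) ∨ (x ∨ (x ↔ x)) = B ∨ B = B
B ∈ {⊤, B}.

Yes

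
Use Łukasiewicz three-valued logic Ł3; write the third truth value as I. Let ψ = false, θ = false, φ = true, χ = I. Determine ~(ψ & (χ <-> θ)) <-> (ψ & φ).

χ <-> θ = I <-> false = I  [1 − |½−0|]
ψ & (χ <-> θ) = false & I = false
~(ψ & (χ <-> θ)) = ~false = true
ψ & φ = false & true = false
~(ψ & (χ <-> θ)) <-> (ψ & φ) = true <-> false = false

false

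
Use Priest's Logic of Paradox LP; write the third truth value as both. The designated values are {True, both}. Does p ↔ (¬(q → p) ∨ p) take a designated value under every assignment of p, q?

No

Countermodel: p=False, q=True gives False, which is not designated.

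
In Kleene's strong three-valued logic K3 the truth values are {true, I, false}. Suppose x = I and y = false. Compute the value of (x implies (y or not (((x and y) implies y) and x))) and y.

x and y = I and false = false
(x and y) implies y = false implies false = true
((x and y) implies y) and x = true and I = I
not (((x and y) implies y) and x) = not I = I
y or not (((x and y) implies y) and x) = false or I = I
x implies (y or not (((x and y) implies y) and x)) = I implies I = I
(x implies (y or not (((x and y) implies y) and x))) and y = I and false = false

false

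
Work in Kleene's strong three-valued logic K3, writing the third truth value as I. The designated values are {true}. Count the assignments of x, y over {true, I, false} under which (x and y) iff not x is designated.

Designated under: (x=true, y=false).

1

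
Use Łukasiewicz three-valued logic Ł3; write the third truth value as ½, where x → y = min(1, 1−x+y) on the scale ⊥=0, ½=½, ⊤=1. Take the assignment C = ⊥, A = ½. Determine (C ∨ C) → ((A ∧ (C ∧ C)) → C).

⊤

C ∨ C = ⊥ ∨ ⊥ = ⊥
C ∧ C = ⊥ ∧ ⊥ = ⊥
A ∧ (C ∧ C) = ½ ∧ ⊥ = ⊥
(A ∧ (C ∧ C)) → C = ⊥ → ⊥ = ⊤
(C ∨ C) → ((A ∧ (C ∧ C)) → C) = ⊥ → ⊤ = ⊤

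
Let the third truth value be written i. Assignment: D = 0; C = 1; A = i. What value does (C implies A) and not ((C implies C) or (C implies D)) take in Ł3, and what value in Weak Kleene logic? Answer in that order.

In Ł3: C implies A = 1 implies i = i  [min(1, 1−1+½)]
C implies C = 1 implies 1 = 1
C implies D = 1 implies 0 = 0
(C implies C) or (C implies D) = 1 or 0 = 1
not ((C implies C) or (C implies D)) = not 1 = 0
(C implies A) and not ((C implies C) or (C implies D)) = i and 0 = 0
In Weak Kleene logic: C implies A = 1 implies i = i  [any arg is the third value ⇒ result is the third value]
C implies C = 1 implies 1 = 1
C implies D = 1 implies 0 = 0
(C implies C) or (C implies D) = 1 or 0 = 1
not ((C implies C) or (C implies D)) = not 1 = 0
(C implies A) and not ((C implies C) or (C implies D)) = i and 0 = i
They differ because Ł3 and Weak Kleene logic treat i differently under the binary connectives.

0; i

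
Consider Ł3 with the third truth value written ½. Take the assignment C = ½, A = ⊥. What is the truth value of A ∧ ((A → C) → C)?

A → C = ⊥ → ½ = ⊤
(A → C) → C = ⊤ → ½ = ½
A ∧ ((A → C) → C) = ⊥ ∧ ½ = ⊥

⊥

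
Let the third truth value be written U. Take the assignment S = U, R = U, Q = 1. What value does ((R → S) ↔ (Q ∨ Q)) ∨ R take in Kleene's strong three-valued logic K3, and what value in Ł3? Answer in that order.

U; 1

In Kleene's strong three-valued logic K3: R → S = U → U = U
Q ∨ Q = 1 ∨ 1 = 1
(R → S) ↔ (Q ∨ Q) = U ↔ 1 = U
((R → S) ↔ (Q ∨ Q)) ∨ R = U ∨ U = U
In Ł3: R → S = U → U = 1  [min(1, 1−½+½)]
Q ∨ Q = 1 ∨ 1 = 1
(R → S) ↔ (Q ∨ Q) = 1 ↔ 1 = 1
((R → S) ↔ (Q ∨ Q)) ∨ R = 1 ∨ U = 1
They differ because Kleene's strong three-valued logic K3 and Ł3 treat U differently under implication.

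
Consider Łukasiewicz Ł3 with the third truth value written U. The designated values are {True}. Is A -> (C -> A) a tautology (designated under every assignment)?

Every assignment of A, C over {True, U, False} gives a value in {True}.
In particular, with A=U, C=U: A -> (C -> A) = True.

Yes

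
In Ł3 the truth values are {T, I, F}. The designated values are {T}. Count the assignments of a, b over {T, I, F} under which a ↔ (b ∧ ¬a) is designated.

3

Designated under: (a=I, b=T); (a=I, b=I); (a=F, b=F).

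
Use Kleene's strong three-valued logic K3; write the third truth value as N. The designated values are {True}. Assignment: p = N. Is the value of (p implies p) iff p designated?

No

p implies p = N implies N = N
(p implies p) iff p = N iff N = N
N ∉ {True}.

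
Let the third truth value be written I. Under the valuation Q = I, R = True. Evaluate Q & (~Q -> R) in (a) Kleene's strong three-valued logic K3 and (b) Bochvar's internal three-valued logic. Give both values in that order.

In Kleene's strong three-valued logic K3: ~Q = ~I = I
~Q -> R = I -> True = True  [~I | True]
Q & (~Q -> R) = I & True = I
In Bochvar's internal three-valued logic: ~Q = ~I = I
~Q -> R = I -> True = I  [any arg is the third value ⇒ result is the third value]
Q & (~Q -> R) = I & I = I

I; I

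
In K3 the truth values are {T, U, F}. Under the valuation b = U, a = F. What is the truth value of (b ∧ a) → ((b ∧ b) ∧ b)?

T

b ∧ a = U ∧ F = F
b ∧ b = U ∧ U = U
(b ∧ b) ∧ b = U ∧ U = U
(b ∧ a) → ((b ∧ b) ∧ b) = F → U = T  [¬F ∨ U]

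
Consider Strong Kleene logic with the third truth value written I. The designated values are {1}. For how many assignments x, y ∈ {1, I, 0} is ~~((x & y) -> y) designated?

7

Of the 9 assignments, 7 give a value in {1}.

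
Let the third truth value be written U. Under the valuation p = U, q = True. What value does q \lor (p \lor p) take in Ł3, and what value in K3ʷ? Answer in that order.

True; U

In Ł3: p \lor p = U \lor U = U
q \lor (p \lor p) = True \lor U = True
In K3ʷ: p \lor p = U \lor U = U
q \lor (p \lor p) = True \lor U = U
They differ because Ł3 and K3ʷ treat U differently under the binary connectives.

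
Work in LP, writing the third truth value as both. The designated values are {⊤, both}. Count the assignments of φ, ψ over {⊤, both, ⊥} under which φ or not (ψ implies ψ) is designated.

7

Of the 9 assignments, 7 give a value in {⊤, both}.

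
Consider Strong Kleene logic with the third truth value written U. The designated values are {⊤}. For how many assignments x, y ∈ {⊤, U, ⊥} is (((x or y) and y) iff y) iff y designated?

Designated under: (x=⊤, y=⊤); (x=U, y=⊤); (x=⊥, y=⊤).

3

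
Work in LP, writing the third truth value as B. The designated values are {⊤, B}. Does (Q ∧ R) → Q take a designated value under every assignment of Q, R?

Yes

Every assignment of Q, R over {⊤, B, ⊥} gives a value in {⊤, B}.
In particular, with Q=B, R=B: (Q ∧ R) → Q = B.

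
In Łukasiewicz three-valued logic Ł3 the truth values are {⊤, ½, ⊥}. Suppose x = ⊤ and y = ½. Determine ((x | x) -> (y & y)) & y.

x | x = ⊤ | ⊤ = ⊤
y & y = ½ & ½ = ½
(x | x) -> (y & y) = ⊤ -> ½ = ½  [min(1, 1−1+½)]
((x | x) -> (y & y)) & y = ½ & ½ = ½

½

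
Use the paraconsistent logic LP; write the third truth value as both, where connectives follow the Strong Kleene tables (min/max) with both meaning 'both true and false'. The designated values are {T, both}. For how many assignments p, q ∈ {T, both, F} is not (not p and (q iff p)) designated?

8

Of the 9 assignments, 8 give a value in {T, both}.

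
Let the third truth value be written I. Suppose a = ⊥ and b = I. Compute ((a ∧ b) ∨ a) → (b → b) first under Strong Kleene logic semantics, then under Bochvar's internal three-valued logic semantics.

⊤; I

In Strong Kleene logic: a ∧ b = ⊥ ∧ I = ⊥
(a ∧ b) ∨ a = ⊥ ∨ ⊥ = ⊥
b → b = I → I = I
((a ∧ b) ∨ a) → (b → b) = ⊥ → I = ⊤
In Bochvar's internal three-valued logic: a ∧ b = ⊥ ∧ I = I
(a ∧ b) ∨ a = I ∨ ⊥ = I
b → b = I → I = I  [any arg is the third value ⇒ result is the third value]
((a ∧ b) ∨ a) → (b → b) = I → I = I
They differ because Strong Kleene logic and Bochvar's internal three-valued logic treat I differently under the binary connectives.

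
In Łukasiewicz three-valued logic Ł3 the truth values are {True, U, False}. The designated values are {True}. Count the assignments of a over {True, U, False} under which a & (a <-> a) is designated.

1

a=True: True ✓
a=U: U ·
a=False: False ·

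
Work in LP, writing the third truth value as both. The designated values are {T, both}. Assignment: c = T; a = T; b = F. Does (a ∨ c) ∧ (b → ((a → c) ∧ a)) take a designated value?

a ∨ c = T ∨ T = T
a → c = T → T = T
(a → c) ∧ a = T ∧ T = T
b → ((a → c) ∧ a) = F → T = T
(a ∨ c) ∧ (b → ((a → c) ∧ a)) = T ∧ T = T
T ∈ {T, both}.

Yes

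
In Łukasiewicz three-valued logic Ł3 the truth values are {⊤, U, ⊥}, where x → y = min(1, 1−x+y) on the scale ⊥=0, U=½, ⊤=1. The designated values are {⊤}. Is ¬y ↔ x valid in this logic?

No

Countermodel: y=⊤, x=⊤ gives ⊥, which is not designated.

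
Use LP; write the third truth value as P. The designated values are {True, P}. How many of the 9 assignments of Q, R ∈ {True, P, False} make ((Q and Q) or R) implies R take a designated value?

Of the 9 assignments, 8 give a value in {True, P}.

8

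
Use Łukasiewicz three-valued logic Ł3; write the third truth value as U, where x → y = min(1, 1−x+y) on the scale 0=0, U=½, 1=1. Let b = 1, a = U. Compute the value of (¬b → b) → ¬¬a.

¬b = ¬1 = 0
¬b → b = 0 → 1 = 1
¬a = ¬U = U
¬¬a = ¬U = U
(¬b → b) → ¬¬a = 1 → U = U  [min(1, 1−1+½)]

U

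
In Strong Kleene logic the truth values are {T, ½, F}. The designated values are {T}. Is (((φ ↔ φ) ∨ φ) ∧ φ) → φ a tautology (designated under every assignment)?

No

Countermodel: φ=½ gives ½, which is not designated.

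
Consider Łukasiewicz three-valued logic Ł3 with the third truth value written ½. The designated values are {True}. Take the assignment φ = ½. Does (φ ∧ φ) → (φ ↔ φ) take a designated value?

Yes

φ ∧ φ = ½ ∧ ½ = ½
φ ↔ φ = ½ ↔ ½ = True  [1 − |½−½|]
(φ ∧ φ) → (φ ↔ φ) = ½ → True = True
True ∈ {True}.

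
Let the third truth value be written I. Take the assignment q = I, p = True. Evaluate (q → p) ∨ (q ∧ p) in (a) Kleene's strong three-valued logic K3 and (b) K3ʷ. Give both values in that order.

In Kleene's strong three-valued logic K3: q → p = I → True = True  [¬I ∨ True]
q ∧ p = I ∧ True = I
(q → p) ∨ (q ∧ p) = True ∨ I = True
In K3ʷ: q → p = I → True = I  [any arg is the third value ⇒ result is the third value]
q ∧ p = I ∧ True = I
(q → p) ∨ (q ∧ p) = I ∨ I = I
They differ because Kleene's strong three-valued logic K3 and K3ʷ treat I differently under the binary connectives.

True; I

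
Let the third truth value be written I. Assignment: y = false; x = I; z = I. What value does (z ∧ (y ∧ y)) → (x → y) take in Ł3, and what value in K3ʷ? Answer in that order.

true; I

In Ł3: y ∧ y = false ∧ false = false
z ∧ (y ∧ y) = I ∧ false = false
x → y = I → false = I  [min(1, 1−½+0)]
(z ∧ (y ∧ y)) → (x → y) = false → I = true
In K3ʷ: y ∧ y = false ∧ false = false
z ∧ (y ∧ y) = I ∧ false = I
x → y = I → false = I  [any arg is the third value ⇒ result is the third value]
(z ∧ (y ∧ y)) → (x → y) = I → I = I
They differ because Ł3 and K3ʷ treat I differently under the binary connectives.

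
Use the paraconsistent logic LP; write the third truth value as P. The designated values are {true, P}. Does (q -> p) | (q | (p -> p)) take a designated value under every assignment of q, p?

Yes

Every assignment of q, p over {true, P, false} gives a value in {true, P}.
In particular, with q=P, p=P: (q -> p) | (q | (p -> p)) = P.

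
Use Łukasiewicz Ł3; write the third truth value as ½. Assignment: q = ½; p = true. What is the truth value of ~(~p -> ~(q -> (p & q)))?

~p = ~true = false
p & q = true & ½ = ½
q -> (p & q) = ½ -> ½ = true  [min(1, 1−½+½)]
~(q -> (p & q)) = ~true = false
~p -> ~(q -> (p & q)) = false -> false = true
~(~p -> ~(q -> (p & q))) = ~true = false

false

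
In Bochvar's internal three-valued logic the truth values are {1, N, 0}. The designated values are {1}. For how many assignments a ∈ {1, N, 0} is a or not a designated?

a=1: 1 ✓
a=N: N ·
a=0: 1 ✓

2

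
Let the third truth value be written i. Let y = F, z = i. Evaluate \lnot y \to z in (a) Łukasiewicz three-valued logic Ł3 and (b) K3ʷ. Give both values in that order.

In Łukasiewicz three-valued logic Ł3: \lnot y = \lnot F = T
\lnot y \to z = T \to i = i
In K3ʷ: \lnot y = \lnot F = T
\lnot y \to z = T \to i = i  [any arg is the third value ⇒ result is the third value]

i; i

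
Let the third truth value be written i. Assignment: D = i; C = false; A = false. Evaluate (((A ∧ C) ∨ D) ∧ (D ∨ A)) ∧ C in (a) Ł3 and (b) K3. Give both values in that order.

false; false

In Ł3: A ∧ C = false ∧ false = false
(A ∧ C) ∨ D = false ∨ i = i
D ∨ A = i ∨ false = i
((A ∧ C) ∨ D) ∧ (D ∨ A) = i ∧ i = i
(((A ∧ C) ∨ D) ∧ (D ∨ A)) ∧ C = i ∧ false = false
In K3: A ∧ C = false ∧ false = false
(A ∧ C) ∨ D = false ∨ i = i
D ∨ A = i ∨ false = i
((A ∧ C) ∨ D) ∧ (D ∨ A) = i ∧ i = i
(((A ∧ C) ∨ D) ∧ (D ∨ A)) ∧ C = i ∧ false = false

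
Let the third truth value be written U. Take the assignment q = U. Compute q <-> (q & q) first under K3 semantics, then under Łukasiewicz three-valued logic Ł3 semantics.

U; T

In K3: q & q = U & U = U
q <-> (q & q) = U <-> U = U
In Łukasiewicz three-valued logic Ł3: q & q = U & U = U
q <-> (q & q) = U <-> U = T  [1 − |½−½|]
They differ because K3 and Łukasiewicz three-valued logic Ł3 treat U differently under implication.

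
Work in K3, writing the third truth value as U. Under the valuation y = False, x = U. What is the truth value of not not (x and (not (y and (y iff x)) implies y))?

y iff x = False iff U = U
y and (y iff x) = False and U = False
not (y and (y iff x)) = not False = True
not (y and (y iff x)) implies y = True implies False = False
x and (not (y and (y iff x)) implies y) = U and False = False
not (x and (not (y and (y iff x)) implies y)) = not False = True
not not (x and (not (y and (y iff x)) implies y)) = not True = False

False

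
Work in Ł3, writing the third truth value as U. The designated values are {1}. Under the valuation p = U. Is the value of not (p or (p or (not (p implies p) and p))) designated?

No

p implies p = U implies U = 1  [min(1, 1−½+½)]
not (p implies p) = not 1 = 0
not (p implies p) and p = 0 and U = 0
p or (not (p implies p) and p) = U or 0 = U
p or (p or (not (p implies p) and p)) = U or U = U
not (p or (p or (not (p implies p) and p))) = not U = U
U ∉ {1}.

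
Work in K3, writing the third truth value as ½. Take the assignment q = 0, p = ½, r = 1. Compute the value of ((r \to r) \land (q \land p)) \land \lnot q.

0

r \to r = 1 \to 1 = 1
q \land p = 0 \land ½ = 0
(r \to r) \land (q \land p) = 1 \land 0 = 0
\lnot q = \lnot 0 = 1
((r \to r) \land (q \land p)) \land \lnot q = 0 \land 1 = 0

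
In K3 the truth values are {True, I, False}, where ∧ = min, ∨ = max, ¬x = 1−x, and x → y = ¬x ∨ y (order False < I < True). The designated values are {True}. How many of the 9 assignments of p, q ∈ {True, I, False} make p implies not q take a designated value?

5

Of the 9 assignments, 5 give a value in {True}.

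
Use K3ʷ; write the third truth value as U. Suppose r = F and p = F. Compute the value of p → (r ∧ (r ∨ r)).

r ∨ r = F ∨ F = F
r ∧ (r ∨ r) = F ∧ F = F
p → (r ∧ (r ∨ r)) = F → F = T

T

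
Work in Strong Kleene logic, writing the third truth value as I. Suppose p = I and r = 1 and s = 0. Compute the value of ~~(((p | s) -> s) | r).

1

p | s = I | 0 = I
(p | s) -> s = I -> 0 = I
((p | s) -> s) | r = I | 1 = 1
~(((p | s) -> s) | r) = ~1 = 0
~~(((p | s) -> s) | r) = ~0 = 1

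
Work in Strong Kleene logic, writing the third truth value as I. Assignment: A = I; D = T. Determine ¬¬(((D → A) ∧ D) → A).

I

D → A = T → I = I
(D → A) ∧ D = I ∧ T = I
((D → A) ∧ D) → A = I → I = I
¬(((D → A) ∧ D) → A) = ¬I = I
¬¬(((D → A) ∧ D) → A) = ¬I = I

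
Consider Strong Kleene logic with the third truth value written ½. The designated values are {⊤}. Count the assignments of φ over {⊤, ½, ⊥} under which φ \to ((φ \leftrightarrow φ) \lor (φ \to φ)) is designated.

φ=⊤: ⊤ ✓
φ=½: ½ ·
φ=⊥: ⊤ ✓

2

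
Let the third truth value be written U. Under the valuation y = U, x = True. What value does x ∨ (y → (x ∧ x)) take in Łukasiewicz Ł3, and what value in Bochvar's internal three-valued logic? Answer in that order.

True; U

In Łukasiewicz Ł3: x ∧ x = True ∧ True = True
y → (x ∧ x) = U → True = True  [min(1, 1−½+1)]
x ∨ (y → (x ∧ x)) = True ∨ True = True
In Bochvar's internal three-valued logic: x ∧ x = True ∧ True = True
y → (x ∧ x) = U → True = U
x ∨ (y → (x ∧ x)) = True ∨ U = U
They differ because Łukasiewicz Ł3 and Bochvar's internal three-valued logic treat U differently under the binary connectives.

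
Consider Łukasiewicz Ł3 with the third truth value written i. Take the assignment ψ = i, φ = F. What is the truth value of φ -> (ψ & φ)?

ψ & φ = i & F = F
φ -> (ψ & φ) = F -> F = T

T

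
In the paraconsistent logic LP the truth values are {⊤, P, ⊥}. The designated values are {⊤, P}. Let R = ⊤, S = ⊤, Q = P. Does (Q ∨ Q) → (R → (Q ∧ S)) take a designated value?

Yes

Q ∨ Q = P ∨ P = P
Q ∧ S = P ∧ ⊤ = P
R → (Q ∧ S) = ⊤ → P = P  [¬⊤ ∨ P]
(Q ∨ Q) → (R → (Q ∧ S)) = P → P = P
P ∈ {⊤, P}.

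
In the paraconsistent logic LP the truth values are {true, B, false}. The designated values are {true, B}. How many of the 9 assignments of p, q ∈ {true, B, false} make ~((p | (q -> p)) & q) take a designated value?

8

Of the 9 assignments, 8 give a value in {true, B}.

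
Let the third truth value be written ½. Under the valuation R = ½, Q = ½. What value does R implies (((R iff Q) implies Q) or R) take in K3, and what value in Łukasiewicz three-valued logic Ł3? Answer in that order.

½; True

In K3: R iff Q = ½ iff ½ = ½
(R iff Q) implies Q = ½ implies ½ = ½  [not ½ or ½]
((R iff Q) implies Q) or R = ½ or ½ = ½
R implies (((R iff Q) implies Q) or R) = ½ implies ½ = ½
In Łukasiewicz three-valued logic Ł3: R iff Q = ½ iff ½ = True  [1 − |½−½|]
(R iff Q) implies Q = True implies ½ = ½
((R iff Q) implies Q) or R = ½ or ½ = ½
R implies (((R iff Q) implies Q) or R) = ½ implies ½ = True
They differ because K3 and Łukasiewicz three-valued logic Ł3 treat ½ differently under implication.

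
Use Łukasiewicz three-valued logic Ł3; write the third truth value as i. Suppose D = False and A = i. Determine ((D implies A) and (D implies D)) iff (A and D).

D implies A = False implies i = True  [min(1, 1−0+½)]
D implies D = False implies False = True
(D implies A) and (D implies D) = True and True = True
A and D = i and False = False
((D implies A) and (D implies D)) iff (A and D) = True iff False = False

False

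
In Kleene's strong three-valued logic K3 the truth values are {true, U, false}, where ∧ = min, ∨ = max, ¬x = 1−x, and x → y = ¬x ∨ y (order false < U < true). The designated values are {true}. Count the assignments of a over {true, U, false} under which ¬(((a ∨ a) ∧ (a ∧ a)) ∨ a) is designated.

1

a=true: false ·
a=U: U ·
a=false: true ✓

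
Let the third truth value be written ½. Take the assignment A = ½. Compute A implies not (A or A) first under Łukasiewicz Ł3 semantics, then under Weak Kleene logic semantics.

In Łukasiewicz Ł3: A or A = ½ or ½ = ½
not (A or A) = not ½ = ½
A implies not (A or A) = ½ implies ½ = true  [min(1, 1−½+½)]
In Weak Kleene logic: A or A = ½ or ½ = ½
not (A or A) = not ½ = ½
A implies not (A or A) = ½ implies ½ = ½  [any arg is the third value ⇒ result is the third value]
They differ because Łukasiewicz Ł3 and Weak Kleene logic treat ½ differently under the binary connectives.

true; ½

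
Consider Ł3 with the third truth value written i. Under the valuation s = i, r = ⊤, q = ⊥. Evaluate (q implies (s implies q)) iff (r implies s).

i

s implies q = i implies ⊥ = i
q implies (s implies q) = ⊥ implies i = ⊤
r implies s = ⊤ implies i = i
(q implies (s implies q)) iff (r implies s) = ⊤ iff i = i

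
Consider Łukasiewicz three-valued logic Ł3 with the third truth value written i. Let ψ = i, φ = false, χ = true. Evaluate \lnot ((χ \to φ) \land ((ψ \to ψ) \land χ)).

χ \to φ = true \to false = false
ψ \to ψ = i \to i = true
(ψ \to ψ) \land χ = true \land true = true
(χ \to φ) \land ((ψ \to ψ) \land χ) = false \land true = false
\lnot ((χ \to φ) \land ((ψ \to ψ) \land χ)) = \lnot false = true

true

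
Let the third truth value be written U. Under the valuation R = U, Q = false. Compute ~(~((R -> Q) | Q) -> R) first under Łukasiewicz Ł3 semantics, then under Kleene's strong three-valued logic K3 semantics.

In Łukasiewicz Ł3: R -> Q = U -> false = U  [min(1, 1−½+0)]
(R -> Q) | Q = U | false = U
~((R -> Q) | Q) = ~U = U
~((R -> Q) | Q) -> R = U -> U = true
~(~((R -> Q) | Q) -> R) = ~true = false
In Kleene's strong three-valued logic K3: R -> Q = U -> false = U  [~U | false]
(R -> Q) | Q = U | false = U
~((R -> Q) | Q) = ~U = U
~((R -> Q) | Q) -> R = U -> U = U
~(~((R -> Q) | Q) -> R) = ~U = U
They differ because Łukasiewicz Ł3 and Kleene's strong three-valued logic K3 treat U differently under implication.

false; U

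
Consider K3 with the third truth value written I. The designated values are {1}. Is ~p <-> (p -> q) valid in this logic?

No

Countermodel: p=1, q=1 gives 0, which is not designated.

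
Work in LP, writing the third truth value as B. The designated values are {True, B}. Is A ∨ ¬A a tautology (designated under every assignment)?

Every assignment of A over {True, B, False} gives a value in {True, B}.
In particular, with A=B: A ∨ ¬A = B.

Yes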